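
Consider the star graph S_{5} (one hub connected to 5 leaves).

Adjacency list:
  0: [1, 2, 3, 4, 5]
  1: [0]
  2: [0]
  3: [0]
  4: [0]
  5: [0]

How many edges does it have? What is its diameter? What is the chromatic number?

Star graph S_{5}: the hub connects to all 5 leaves.
Edges = 5.
Diameter = 2 (any leaf to hub is 1, leaf to leaf through hub is 2).
Star graphs are bipartite (hub vs leaves), so chromatic number = 2.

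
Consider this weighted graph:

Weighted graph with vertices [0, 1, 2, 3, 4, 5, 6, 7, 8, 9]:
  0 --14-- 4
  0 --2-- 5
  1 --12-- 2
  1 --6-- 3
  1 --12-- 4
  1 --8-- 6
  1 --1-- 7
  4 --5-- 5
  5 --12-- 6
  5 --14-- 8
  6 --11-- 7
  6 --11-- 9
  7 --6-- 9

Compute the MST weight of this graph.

Applying Kruskal's algorithm (sort edges by weight, add if no cycle):
  Add (1,7) w=1
  Add (0,5) w=2
  Add (4,5) w=5
  Add (1,3) w=6
  Add (7,9) w=6
  Add (1,6) w=8
  Skip (6,7) w=11 (creates cycle)
  Skip (6,9) w=11 (creates cycle)
  Add (1,4) w=12
  Add (1,2) w=12
  Skip (5,6) w=12 (creates cycle)
  Skip (0,4) w=14 (creates cycle)
  Add (5,8) w=14
MST weight = 66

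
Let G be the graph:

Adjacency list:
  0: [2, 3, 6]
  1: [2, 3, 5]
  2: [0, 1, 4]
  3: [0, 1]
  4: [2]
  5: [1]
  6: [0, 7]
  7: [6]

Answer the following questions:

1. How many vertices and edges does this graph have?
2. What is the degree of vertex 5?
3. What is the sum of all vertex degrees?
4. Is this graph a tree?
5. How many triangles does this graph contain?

Count: 8 vertices, 8 edges.
Vertex 5 has neighbors [1], degree = 1.
Handshaking lemma: 2 * 8 = 16.
A tree on 8 vertices has 7 edges. This graph has 8 edges (1 extra). Not a tree.
Number of triangles = 0.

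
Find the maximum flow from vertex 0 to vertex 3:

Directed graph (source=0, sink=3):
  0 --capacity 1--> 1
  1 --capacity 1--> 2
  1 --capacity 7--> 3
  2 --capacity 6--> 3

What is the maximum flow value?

Computing max flow:
  Flow on (0->1): 1/1
  Flow on (1->3): 1/7
Maximum flow = 1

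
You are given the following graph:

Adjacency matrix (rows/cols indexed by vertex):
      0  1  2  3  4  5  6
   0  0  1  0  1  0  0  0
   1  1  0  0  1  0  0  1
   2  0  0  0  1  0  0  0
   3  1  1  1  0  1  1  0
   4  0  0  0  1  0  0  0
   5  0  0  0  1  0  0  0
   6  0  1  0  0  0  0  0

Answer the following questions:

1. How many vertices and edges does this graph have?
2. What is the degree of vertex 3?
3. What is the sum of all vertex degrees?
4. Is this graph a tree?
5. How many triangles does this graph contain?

Count: 7 vertices, 7 edges.
Vertex 3 has neighbors [0, 1, 2, 4, 5], degree = 5.
Handshaking lemma: 2 * 7 = 14.
A tree on 7 vertices has 6 edges. This graph has 7 edges (1 extra). Not a tree.
Number of triangles = 1.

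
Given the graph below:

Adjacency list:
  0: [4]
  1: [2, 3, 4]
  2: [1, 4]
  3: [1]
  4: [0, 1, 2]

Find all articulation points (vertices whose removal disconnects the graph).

An articulation point is a vertex whose removal disconnects the graph.
Articulation points: [1, 4]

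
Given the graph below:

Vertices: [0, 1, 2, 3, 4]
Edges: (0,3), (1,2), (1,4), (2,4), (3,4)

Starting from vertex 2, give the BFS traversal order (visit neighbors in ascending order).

BFS from vertex 2 (neighbors processed in ascending order):
Visit order: 2, 1, 4, 3, 0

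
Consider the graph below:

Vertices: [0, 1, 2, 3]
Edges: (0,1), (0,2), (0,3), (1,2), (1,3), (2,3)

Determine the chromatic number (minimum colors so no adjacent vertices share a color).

The graph has a maximum clique of size 4 (lower bound on chromatic number).
A valid 4-coloring: {0: 0, 1: 1, 2: 2, 3: 3}.
Chromatic number = 4.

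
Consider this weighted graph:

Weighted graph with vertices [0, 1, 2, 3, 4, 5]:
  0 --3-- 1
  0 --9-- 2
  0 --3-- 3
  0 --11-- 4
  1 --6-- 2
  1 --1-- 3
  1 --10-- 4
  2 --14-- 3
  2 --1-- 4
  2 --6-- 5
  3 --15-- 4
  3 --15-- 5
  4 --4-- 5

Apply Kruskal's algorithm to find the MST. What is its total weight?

Applying Kruskal's algorithm (sort edges by weight, add if no cycle):
  Add (1,3) w=1
  Add (2,4) w=1
  Add (0,3) w=3
  Skip (0,1) w=3 (creates cycle)
  Add (4,5) w=4
  Add (1,2) w=6
  Skip (2,5) w=6 (creates cycle)
  Skip (0,2) w=9 (creates cycle)
  Skip (1,4) w=10 (creates cycle)
  Skip (0,4) w=11 (creates cycle)
  Skip (2,3) w=14 (creates cycle)
  Skip (3,5) w=15 (creates cycle)
  Skip (3,4) w=15 (creates cycle)
MST weight = 15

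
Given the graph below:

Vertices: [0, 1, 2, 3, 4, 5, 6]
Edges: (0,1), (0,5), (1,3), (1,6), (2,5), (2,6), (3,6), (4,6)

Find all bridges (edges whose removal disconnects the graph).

A bridge is an edge whose removal increases the number of connected components.
Bridges found: (4,6)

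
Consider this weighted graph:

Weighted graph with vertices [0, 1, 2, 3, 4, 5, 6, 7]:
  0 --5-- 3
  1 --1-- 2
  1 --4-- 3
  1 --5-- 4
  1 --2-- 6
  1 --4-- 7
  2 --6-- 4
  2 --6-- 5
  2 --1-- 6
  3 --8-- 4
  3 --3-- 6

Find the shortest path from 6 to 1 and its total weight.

Using Dijkstra's algorithm from vertex 6:
Shortest path: 6 -> 1
Total weight: 2 = 2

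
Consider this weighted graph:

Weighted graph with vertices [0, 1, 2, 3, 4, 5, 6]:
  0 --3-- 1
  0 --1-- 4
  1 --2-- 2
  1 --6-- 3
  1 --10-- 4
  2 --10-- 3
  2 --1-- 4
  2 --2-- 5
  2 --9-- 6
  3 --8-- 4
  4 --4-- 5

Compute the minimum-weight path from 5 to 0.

Using Dijkstra's algorithm from vertex 5:
Shortest path: 5 -> 2 -> 4 -> 0
Total weight: 2 + 1 + 1 = 4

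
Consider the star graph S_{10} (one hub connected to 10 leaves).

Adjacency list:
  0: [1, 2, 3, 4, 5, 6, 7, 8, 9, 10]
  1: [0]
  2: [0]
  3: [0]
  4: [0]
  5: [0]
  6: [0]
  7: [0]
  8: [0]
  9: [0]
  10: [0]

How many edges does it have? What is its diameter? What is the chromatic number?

Star graph S_{10}: the hub connects to all 10 leaves.
Edges = 10.
Diameter = 2 (any leaf to hub is 1, leaf to leaf through hub is 2).
Star graphs are bipartite (hub vs leaves), so chromatic number = 2.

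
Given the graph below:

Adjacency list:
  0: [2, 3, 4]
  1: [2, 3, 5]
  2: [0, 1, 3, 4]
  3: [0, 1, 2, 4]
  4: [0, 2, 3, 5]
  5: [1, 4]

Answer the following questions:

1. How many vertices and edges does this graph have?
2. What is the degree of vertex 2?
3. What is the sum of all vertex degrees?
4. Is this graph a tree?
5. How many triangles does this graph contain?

Count: 6 vertices, 10 edges.
Vertex 2 has neighbors [0, 1, 3, 4], degree = 4.
Handshaking lemma: 2 * 10 = 20.
A tree on 6 vertices has 5 edges. This graph has 10 edges (5 extra). Not a tree.
Number of triangles = 5.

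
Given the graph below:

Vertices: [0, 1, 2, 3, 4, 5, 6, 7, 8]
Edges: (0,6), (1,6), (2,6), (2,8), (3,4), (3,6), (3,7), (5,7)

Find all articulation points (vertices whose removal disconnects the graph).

An articulation point is a vertex whose removal disconnects the graph.
Articulation points: [2, 3, 6, 7]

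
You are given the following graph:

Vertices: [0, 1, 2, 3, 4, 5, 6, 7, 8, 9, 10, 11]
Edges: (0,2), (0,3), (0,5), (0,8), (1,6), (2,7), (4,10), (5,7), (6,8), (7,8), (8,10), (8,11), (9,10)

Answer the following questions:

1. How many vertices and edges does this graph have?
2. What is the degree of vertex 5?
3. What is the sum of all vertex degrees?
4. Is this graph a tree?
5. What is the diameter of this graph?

Count: 12 vertices, 13 edges.
Vertex 5 has neighbors [0, 7], degree = 2.
Handshaking lemma: 2 * 13 = 26.
A tree on 12 vertices has 11 edges. This graph has 13 edges (2 extra). Not a tree.
Diameter (longest shortest path) = 4.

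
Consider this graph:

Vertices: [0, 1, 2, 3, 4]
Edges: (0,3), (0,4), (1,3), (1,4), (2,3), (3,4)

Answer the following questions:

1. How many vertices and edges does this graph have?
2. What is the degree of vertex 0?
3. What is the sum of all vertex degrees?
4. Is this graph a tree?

Count: 5 vertices, 6 edges.
Vertex 0 has neighbors [3, 4], degree = 2.
Handshaking lemma: 2 * 6 = 12.
A tree on 5 vertices has 4 edges. This graph has 6 edges (2 extra). Not a tree.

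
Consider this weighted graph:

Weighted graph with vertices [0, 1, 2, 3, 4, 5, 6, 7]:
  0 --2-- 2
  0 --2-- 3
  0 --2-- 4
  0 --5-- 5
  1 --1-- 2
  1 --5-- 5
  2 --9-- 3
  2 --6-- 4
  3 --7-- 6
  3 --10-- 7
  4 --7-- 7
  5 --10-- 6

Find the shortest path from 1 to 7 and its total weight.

Using Dijkstra's algorithm from vertex 1:
Shortest path: 1 -> 2 -> 0 -> 4 -> 7
Total weight: 1 + 2 + 2 + 7 = 12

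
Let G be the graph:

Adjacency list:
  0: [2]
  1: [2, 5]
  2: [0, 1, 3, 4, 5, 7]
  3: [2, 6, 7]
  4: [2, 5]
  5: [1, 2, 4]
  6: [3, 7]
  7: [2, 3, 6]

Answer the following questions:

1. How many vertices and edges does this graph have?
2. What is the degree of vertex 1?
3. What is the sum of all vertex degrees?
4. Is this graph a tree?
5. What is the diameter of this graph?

Count: 8 vertices, 11 edges.
Vertex 1 has neighbors [2, 5], degree = 2.
Handshaking lemma: 2 * 11 = 22.
A tree on 8 vertices has 7 edges. This graph has 11 edges (4 extra). Not a tree.
Diameter (longest shortest path) = 3.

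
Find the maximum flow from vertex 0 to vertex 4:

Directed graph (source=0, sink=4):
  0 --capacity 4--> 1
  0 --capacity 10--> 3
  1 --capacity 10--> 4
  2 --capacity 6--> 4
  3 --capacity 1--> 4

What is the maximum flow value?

Computing max flow:
  Flow on (0->1): 4/4
  Flow on (0->3): 1/10
  Flow on (1->4): 4/10
  Flow on (3->4): 1/1
Maximum flow = 5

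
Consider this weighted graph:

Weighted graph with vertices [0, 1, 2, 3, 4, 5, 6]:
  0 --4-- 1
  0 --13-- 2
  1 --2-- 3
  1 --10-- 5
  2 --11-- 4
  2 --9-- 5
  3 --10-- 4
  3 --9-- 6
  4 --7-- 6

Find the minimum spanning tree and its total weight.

Applying Kruskal's algorithm (sort edges by weight, add if no cycle):
  Add (1,3) w=2
  Add (0,1) w=4
  Add (4,6) w=7
  Add (2,5) w=9
  Add (3,6) w=9
  Add (1,5) w=10
  Skip (3,4) w=10 (creates cycle)
  Skip (2,4) w=11 (creates cycle)
  Skip (0,2) w=13 (creates cycle)
MST weight = 41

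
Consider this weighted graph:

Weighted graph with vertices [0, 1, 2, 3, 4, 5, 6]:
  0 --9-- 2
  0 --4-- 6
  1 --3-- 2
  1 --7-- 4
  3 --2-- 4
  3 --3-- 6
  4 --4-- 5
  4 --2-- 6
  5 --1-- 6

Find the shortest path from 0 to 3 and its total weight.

Using Dijkstra's algorithm from vertex 0:
Shortest path: 0 -> 6 -> 3
Total weight: 4 + 3 = 7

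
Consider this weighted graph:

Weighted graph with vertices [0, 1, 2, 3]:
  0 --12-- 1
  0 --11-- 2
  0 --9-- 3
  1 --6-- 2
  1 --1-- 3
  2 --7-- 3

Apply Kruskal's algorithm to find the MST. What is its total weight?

Applying Kruskal's algorithm (sort edges by weight, add if no cycle):
  Add (1,3) w=1
  Add (1,2) w=6
  Skip (2,3) w=7 (creates cycle)
  Add (0,3) w=9
  Skip (0,2) w=11 (creates cycle)
  Skip (0,1) w=12 (creates cycle)
MST weight = 16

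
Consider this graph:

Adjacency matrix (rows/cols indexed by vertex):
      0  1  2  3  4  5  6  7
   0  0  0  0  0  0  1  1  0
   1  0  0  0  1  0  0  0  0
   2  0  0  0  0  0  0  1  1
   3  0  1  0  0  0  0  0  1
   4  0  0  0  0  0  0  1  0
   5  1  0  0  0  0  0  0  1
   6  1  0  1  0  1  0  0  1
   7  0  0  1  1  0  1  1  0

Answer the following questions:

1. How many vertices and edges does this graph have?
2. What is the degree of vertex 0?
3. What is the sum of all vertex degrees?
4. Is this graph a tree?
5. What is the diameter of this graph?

Count: 8 vertices, 9 edges.
Vertex 0 has neighbors [5, 6], degree = 2.
Handshaking lemma: 2 * 9 = 18.
A tree on 8 vertices has 7 edges. This graph has 9 edges (2 extra). Not a tree.
Diameter (longest shortest path) = 4.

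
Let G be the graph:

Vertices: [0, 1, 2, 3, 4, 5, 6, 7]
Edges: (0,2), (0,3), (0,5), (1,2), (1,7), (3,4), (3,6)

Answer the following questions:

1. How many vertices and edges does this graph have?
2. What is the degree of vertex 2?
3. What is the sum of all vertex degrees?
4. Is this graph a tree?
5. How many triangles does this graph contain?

Count: 8 vertices, 7 edges.
Vertex 2 has neighbors [0, 1], degree = 2.
Handshaking lemma: 2 * 7 = 14.
A graph is a tree iff it is connected and has exactly n-1 edges. This graph is connected (all 8 vertices in one component) and has 8-1 = 7 edges. It is a tree.
Number of triangles = 0.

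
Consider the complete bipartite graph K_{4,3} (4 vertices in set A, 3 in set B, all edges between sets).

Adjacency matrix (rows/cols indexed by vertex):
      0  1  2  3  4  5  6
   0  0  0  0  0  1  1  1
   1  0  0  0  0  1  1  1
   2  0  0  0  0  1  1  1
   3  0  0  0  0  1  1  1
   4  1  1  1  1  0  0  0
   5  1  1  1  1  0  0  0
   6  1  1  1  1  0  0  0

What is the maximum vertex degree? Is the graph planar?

Set-A vertices have degree 3; set-B vertices have degree 4. Maximum degree = max(4,3) = 4.
K_{4,3} contains K_{3,3} as a subgraph (since both sides have >= 3 vertices); by Kuratowski's theorem it is not planar.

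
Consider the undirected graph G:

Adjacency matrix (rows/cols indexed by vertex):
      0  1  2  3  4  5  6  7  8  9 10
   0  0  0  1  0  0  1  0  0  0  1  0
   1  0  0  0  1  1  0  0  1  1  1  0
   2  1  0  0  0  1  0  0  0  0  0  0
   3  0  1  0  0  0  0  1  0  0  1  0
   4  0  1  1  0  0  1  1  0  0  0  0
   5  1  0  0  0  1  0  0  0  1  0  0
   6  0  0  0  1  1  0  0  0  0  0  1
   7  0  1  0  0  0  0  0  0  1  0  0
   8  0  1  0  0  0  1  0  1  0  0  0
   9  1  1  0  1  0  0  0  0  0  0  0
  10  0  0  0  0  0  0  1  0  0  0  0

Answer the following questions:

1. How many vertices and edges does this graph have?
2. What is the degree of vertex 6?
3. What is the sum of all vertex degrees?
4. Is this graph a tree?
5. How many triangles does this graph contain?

Count: 11 vertices, 16 edges.
Vertex 6 has neighbors [3, 4, 10], degree = 3.
Handshaking lemma: 2 * 16 = 32.
A tree on 11 vertices has 10 edges. This graph has 16 edges (6 extra). Not a tree.
Number of triangles = 2.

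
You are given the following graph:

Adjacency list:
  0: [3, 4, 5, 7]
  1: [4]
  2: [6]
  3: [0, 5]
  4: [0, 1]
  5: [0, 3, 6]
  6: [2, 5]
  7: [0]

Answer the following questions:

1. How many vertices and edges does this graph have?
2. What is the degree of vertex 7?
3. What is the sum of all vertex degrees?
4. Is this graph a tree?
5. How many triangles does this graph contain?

Count: 8 vertices, 8 edges.
Vertex 7 has neighbors [0], degree = 1.
Handshaking lemma: 2 * 8 = 16.
A tree on 8 vertices has 7 edges. This graph has 8 edges (1 extra). Not a tree.
Number of triangles = 1.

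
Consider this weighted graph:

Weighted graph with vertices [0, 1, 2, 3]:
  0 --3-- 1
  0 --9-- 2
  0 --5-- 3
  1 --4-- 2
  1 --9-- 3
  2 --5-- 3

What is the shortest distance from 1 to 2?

Using Dijkstra's algorithm from vertex 1:
Shortest path: 1 -> 2
Total weight: 4 = 4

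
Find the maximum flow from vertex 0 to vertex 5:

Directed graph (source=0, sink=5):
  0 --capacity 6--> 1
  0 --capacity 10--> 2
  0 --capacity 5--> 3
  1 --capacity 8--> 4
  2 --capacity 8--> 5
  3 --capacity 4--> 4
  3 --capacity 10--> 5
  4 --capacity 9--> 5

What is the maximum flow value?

Computing max flow:
  Flow on (0->1): 6/6
  Flow on (0->2): 8/10
  Flow on (0->3): 5/5
  Flow on (1->4): 6/8
  Flow on (2->5): 8/8
  Flow on (3->5): 5/10
  Flow on (4->5): 6/9
Maximum flow = 19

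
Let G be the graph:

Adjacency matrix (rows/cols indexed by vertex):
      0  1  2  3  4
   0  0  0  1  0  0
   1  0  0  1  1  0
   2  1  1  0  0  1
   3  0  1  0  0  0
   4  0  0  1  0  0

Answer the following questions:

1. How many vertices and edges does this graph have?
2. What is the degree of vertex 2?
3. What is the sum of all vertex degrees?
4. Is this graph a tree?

Count: 5 vertices, 4 edges.
Vertex 2 has neighbors [0, 1, 4], degree = 3.
Handshaking lemma: 2 * 4 = 8.
A graph is a tree iff it is connected and has exactly n-1 edges. This graph is connected (all 5 vertices in one component) and has 5-1 = 4 edges. It is a tree.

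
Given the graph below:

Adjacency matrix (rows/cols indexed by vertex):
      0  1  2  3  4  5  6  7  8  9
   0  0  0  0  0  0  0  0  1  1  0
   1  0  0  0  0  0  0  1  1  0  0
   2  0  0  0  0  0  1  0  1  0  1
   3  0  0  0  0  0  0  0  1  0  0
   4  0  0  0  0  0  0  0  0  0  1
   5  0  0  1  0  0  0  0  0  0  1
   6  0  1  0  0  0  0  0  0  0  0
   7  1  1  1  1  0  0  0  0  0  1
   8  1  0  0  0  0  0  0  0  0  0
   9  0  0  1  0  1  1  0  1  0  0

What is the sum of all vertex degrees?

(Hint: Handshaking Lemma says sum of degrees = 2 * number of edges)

Count edges: 11 edges.
By Handshaking Lemma: sum of degrees = 2 * 11 = 22.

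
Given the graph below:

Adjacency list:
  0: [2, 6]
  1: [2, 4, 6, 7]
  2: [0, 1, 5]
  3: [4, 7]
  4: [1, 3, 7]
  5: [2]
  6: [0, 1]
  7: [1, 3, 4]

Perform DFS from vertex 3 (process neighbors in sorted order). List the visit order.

DFS from vertex 3 (neighbors processed in ascending order):
Visit order: 3, 4, 1, 2, 0, 6, 5, 7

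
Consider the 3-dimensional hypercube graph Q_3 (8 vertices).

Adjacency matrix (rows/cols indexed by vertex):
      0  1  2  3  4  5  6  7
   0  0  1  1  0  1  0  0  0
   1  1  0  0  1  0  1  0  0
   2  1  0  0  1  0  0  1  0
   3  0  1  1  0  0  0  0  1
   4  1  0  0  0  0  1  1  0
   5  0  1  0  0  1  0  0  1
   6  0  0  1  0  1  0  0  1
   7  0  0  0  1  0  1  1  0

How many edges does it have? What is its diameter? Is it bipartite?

The 3-dimensional hypercube Q_3 has 8 vertices and each vertex has degree 3.
Total edges = 8 * 3 / 2 = 12.
Diameter = 3 (max Hamming distance between binary labels).
Hypercubes are bipartite (partition by parity of binary representation).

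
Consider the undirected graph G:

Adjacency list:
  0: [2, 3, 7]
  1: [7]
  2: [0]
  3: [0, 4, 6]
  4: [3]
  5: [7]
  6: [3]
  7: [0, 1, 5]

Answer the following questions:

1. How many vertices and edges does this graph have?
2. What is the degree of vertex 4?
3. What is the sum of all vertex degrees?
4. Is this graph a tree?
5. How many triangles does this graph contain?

Count: 8 vertices, 7 edges.
Vertex 4 has neighbors [3], degree = 1.
Handshaking lemma: 2 * 7 = 14.
A graph is a tree iff it is connected and has exactly n-1 edges. This graph is connected (all 8 vertices in one component) and has 8-1 = 7 edges. It is a tree.
Number of triangles = 0.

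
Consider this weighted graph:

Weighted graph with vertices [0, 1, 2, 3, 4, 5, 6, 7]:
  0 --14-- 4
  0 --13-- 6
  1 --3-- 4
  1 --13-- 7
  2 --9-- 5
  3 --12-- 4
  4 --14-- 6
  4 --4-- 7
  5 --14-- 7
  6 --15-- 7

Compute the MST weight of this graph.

Applying Kruskal's algorithm (sort edges by weight, add if no cycle):
  Add (1,4) w=3
  Add (4,7) w=4
  Add (2,5) w=9
  Add (3,4) w=12
  Add (0,6) w=13
  Skip (1,7) w=13 (creates cycle)
  Add (0,4) w=14
  Skip (4,6) w=14 (creates cycle)
  Add (5,7) w=14
  Skip (6,7) w=15 (creates cycle)
MST weight = 69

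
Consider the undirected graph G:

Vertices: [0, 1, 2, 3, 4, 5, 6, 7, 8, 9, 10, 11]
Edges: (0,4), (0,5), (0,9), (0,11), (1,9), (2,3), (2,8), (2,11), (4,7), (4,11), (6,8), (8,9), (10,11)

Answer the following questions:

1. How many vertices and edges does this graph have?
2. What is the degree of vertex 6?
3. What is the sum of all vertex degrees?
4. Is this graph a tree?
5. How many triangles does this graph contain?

Count: 12 vertices, 13 edges.
Vertex 6 has neighbors [8], degree = 1.
Handshaking lemma: 2 * 13 = 26.
A tree on 12 vertices has 11 edges. This graph has 13 edges (2 extra). Not a tree.
Number of triangles = 1.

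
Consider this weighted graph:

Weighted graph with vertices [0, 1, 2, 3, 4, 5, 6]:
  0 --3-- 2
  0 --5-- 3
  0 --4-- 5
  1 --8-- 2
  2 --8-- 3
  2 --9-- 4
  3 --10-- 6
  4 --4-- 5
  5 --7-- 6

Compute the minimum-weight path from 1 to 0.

Using Dijkstra's algorithm from vertex 1:
Shortest path: 1 -> 2 -> 0
Total weight: 8 + 3 = 11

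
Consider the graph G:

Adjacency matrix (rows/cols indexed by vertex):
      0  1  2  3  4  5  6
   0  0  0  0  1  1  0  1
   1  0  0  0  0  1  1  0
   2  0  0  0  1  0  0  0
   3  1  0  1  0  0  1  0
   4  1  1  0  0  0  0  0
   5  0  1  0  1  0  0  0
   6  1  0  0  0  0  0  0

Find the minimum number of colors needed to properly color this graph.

The graph has a maximum clique of size 2 (lower bound on chromatic number).
A valid 3-coloring: {0: 0, 1: 0, 2: 0, 3: 1, 4: 1, 5: 2, 6: 1}.
No proper 2-coloring exists (verified by exhaustive search).
Chromatic number = 3.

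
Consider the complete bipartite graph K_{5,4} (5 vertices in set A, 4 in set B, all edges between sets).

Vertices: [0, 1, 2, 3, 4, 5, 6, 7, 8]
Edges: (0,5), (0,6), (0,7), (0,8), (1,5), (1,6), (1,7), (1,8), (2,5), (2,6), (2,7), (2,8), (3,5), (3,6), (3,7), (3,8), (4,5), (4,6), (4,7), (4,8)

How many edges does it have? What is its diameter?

K_{5,4} has 5 * 4 = 20 edges.
Any vertex reaches any opposite-side vertex in 1 step; same-side vertices reach in 2 steps via any opposite-side vertex.
Diameter = 2.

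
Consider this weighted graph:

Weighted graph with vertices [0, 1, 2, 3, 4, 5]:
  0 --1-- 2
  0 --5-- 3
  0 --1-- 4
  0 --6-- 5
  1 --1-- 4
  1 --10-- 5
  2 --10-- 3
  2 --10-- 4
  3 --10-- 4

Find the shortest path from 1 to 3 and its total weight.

Using Dijkstra's algorithm from vertex 1:
Shortest path: 1 -> 4 -> 0 -> 3
Total weight: 1 + 1 + 5 = 7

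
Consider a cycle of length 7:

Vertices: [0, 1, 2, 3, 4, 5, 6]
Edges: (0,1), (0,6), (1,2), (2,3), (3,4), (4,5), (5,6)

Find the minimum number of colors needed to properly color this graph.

This is an odd cycle (C_7). Odd cycles are not bipartite (any 2-coloring forces two adjacent vertices to match), and 3 colors suffice.
Chromatic number = 3.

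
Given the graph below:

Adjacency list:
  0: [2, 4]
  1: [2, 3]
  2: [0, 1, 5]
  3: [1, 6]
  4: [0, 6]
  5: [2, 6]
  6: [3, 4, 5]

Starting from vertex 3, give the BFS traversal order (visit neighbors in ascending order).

BFS from vertex 3 (neighbors processed in ascending order):
Visit order: 3, 1, 6, 2, 4, 5, 0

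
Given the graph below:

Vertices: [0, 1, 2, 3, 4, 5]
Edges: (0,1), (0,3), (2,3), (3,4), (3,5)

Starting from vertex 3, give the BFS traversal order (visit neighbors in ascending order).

BFS from vertex 3 (neighbors processed in ascending order):
Visit order: 3, 0, 2, 4, 5, 1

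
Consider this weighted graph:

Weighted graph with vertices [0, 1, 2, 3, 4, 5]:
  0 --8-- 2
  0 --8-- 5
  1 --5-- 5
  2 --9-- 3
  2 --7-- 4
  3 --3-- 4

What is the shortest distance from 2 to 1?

Using Dijkstra's algorithm from vertex 2:
Shortest path: 2 -> 0 -> 5 -> 1
Total weight: 8 + 8 + 5 = 21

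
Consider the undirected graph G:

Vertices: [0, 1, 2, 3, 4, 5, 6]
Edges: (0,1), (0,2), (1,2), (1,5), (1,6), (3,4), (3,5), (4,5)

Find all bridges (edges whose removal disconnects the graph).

A bridge is an edge whose removal increases the number of connected components.
Bridges found: (1,5), (1,6)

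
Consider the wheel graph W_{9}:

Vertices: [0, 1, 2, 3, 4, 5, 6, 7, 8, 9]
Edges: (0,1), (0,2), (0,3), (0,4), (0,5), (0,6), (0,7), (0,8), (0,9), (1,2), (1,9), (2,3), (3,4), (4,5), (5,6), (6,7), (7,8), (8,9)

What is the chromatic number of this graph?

W_{9} = C_{9} plus a hub adjacent to every cycle vertex.
The outer cycle needs 3 colors (odd cycle); the hub is adjacent to all of them so needs a fresh color.
Chromatic number = 3 + 1 = 4.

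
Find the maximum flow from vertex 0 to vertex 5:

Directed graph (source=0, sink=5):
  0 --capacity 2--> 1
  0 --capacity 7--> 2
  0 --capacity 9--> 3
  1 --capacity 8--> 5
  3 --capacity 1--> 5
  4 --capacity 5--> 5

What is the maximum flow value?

Computing max flow:
  Flow on (0->1): 2/2
  Flow on (0->3): 1/9
  Flow on (1->5): 2/8
  Flow on (3->5): 1/1
Maximum flow = 3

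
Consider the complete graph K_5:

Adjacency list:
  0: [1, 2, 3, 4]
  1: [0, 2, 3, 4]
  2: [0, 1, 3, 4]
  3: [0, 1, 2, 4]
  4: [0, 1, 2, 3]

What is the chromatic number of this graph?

In K_5, every vertex is adjacent to every other vertex.
Each vertex needs a unique color.
Chromatic number = 5.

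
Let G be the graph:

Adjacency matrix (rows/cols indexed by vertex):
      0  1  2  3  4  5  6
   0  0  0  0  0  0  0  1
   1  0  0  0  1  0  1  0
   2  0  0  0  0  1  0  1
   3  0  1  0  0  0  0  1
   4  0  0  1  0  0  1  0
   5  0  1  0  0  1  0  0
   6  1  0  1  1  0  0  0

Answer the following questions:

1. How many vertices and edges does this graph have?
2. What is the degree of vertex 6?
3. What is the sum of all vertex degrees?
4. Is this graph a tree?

Count: 7 vertices, 7 edges.
Vertex 6 has neighbors [0, 2, 3], degree = 3.
Handshaking lemma: 2 * 7 = 14.
A tree on 7 vertices has 6 edges. This graph has 7 edges (1 extra). Not a tree.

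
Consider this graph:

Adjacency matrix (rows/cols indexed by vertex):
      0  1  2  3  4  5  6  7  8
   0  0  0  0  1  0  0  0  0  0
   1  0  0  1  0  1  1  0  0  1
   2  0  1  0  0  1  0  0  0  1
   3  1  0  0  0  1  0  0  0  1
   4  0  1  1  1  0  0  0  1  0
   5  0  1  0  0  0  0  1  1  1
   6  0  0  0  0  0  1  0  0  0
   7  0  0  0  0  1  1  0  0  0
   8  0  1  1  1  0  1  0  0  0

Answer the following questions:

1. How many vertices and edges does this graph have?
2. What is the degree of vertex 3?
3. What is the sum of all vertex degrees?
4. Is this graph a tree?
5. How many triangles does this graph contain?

Count: 9 vertices, 13 edges.
Vertex 3 has neighbors [0, 4, 8], degree = 3.
Handshaking lemma: 2 * 13 = 26.
A tree on 9 vertices has 8 edges. This graph has 13 edges (5 extra). Not a tree.
Number of triangles = 3.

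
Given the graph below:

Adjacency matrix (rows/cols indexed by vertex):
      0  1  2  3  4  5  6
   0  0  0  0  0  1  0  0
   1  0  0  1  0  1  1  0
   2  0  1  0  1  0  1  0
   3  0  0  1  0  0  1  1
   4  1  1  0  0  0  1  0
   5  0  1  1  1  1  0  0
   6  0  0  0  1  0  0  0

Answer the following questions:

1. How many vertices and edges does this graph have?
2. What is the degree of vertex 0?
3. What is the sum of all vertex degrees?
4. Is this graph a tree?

Count: 7 vertices, 9 edges.
Vertex 0 has neighbors [4], degree = 1.
Handshaking lemma: 2 * 9 = 18.
A tree on 7 vertices has 6 edges. This graph has 9 edges (3 extra). Not a tree.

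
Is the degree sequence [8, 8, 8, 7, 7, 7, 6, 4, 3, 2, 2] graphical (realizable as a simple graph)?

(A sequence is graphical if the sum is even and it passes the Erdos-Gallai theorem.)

Sum of degrees = 62. Sum is even and passes Erdos-Gallai. The sequence IS graphical.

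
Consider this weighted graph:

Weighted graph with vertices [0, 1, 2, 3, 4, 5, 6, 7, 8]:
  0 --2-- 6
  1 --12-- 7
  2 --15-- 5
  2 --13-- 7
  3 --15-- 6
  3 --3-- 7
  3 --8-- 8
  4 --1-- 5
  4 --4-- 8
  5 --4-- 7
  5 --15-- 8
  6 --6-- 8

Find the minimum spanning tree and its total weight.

Applying Kruskal's algorithm (sort edges by weight, add if no cycle):
  Add (4,5) w=1
  Add (0,6) w=2
  Add (3,7) w=3
  Add (4,8) w=4
  Add (5,7) w=4
  Add (6,8) w=6
  Skip (3,8) w=8 (creates cycle)
  Add (1,7) w=12
  Add (2,7) w=13
  Skip (2,5) w=15 (creates cycle)
  Skip (3,6) w=15 (creates cycle)
  Skip (5,8) w=15 (creates cycle)
MST weight = 45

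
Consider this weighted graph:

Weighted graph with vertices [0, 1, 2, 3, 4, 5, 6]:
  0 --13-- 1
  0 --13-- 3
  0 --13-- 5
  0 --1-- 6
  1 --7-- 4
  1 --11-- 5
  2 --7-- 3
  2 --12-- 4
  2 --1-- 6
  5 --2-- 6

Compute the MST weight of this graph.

Applying Kruskal's algorithm (sort edges by weight, add if no cycle):
  Add (0,6) w=1
  Add (2,6) w=1
  Add (5,6) w=2
  Add (1,4) w=7
  Add (2,3) w=7
  Add (1,5) w=11
  Skip (2,4) w=12 (creates cycle)
  Skip (0,3) w=13 (creates cycle)
  Skip (0,5) w=13 (creates cycle)
  Skip (0,1) w=13 (creates cycle)
MST weight = 29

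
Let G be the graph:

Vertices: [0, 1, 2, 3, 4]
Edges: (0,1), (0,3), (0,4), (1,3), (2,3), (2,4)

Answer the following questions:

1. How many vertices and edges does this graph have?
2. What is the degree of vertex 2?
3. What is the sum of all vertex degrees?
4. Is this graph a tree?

Count: 5 vertices, 6 edges.
Vertex 2 has neighbors [3, 4], degree = 2.
Handshaking lemma: 2 * 6 = 12.
A tree on 5 vertices has 4 edges. This graph has 6 edges (2 extra). Not a tree.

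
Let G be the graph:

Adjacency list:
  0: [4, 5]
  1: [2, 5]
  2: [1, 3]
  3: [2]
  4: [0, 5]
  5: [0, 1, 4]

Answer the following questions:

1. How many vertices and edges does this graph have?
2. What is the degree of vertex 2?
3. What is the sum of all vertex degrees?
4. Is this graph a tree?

Count: 6 vertices, 6 edges.
Vertex 2 has neighbors [1, 3], degree = 2.
Handshaking lemma: 2 * 6 = 12.
A tree on 6 vertices has 5 edges. This graph has 6 edges (1 extra). Not a tree.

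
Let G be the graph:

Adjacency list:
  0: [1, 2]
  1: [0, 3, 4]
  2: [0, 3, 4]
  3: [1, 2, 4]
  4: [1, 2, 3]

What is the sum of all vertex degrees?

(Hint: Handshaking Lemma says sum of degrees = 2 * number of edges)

Count edges: 7 edges.
By Handshaking Lemma: sum of degrees = 2 * 7 = 14.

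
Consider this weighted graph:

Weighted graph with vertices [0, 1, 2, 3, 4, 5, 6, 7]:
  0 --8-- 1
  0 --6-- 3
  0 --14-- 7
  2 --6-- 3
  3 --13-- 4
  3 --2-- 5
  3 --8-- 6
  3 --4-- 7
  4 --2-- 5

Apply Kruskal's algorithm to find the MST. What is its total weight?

Applying Kruskal's algorithm (sort edges by weight, add if no cycle):
  Add (3,5) w=2
  Add (4,5) w=2
  Add (3,7) w=4
  Add (0,3) w=6
  Add (2,3) w=6
  Add (0,1) w=8
  Add (3,6) w=8
  Skip (3,4) w=13 (creates cycle)
  Skip (0,7) w=14 (creates cycle)
MST weight = 36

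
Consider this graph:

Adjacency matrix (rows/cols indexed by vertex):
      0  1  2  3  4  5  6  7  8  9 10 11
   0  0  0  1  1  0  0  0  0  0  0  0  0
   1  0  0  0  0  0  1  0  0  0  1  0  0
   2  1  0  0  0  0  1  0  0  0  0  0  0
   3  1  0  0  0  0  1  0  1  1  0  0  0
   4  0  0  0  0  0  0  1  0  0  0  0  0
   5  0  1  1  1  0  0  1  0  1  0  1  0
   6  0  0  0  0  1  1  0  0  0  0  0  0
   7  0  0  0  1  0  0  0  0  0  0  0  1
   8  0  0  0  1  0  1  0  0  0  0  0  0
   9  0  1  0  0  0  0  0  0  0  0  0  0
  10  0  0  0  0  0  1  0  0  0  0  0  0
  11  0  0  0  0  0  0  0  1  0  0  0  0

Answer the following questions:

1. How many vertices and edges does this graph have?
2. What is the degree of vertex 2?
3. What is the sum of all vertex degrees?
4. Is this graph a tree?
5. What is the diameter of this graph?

Count: 12 vertices, 13 edges.
Vertex 2 has neighbors [0, 5], degree = 2.
Handshaking lemma: 2 * 13 = 26.
A tree on 12 vertices has 11 edges. This graph has 13 edges (2 extra). Not a tree.
Diameter (longest shortest path) = 5.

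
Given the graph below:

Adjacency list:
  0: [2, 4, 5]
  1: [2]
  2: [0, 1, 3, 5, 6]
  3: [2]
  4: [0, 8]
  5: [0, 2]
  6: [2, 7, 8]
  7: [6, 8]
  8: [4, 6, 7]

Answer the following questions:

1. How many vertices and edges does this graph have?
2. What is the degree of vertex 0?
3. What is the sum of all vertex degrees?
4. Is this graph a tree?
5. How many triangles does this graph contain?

Count: 9 vertices, 11 edges.
Vertex 0 has neighbors [2, 4, 5], degree = 3.
Handshaking lemma: 2 * 11 = 22.
A tree on 9 vertices has 8 edges. This graph has 11 edges (3 extra). Not a tree.
Number of triangles = 2.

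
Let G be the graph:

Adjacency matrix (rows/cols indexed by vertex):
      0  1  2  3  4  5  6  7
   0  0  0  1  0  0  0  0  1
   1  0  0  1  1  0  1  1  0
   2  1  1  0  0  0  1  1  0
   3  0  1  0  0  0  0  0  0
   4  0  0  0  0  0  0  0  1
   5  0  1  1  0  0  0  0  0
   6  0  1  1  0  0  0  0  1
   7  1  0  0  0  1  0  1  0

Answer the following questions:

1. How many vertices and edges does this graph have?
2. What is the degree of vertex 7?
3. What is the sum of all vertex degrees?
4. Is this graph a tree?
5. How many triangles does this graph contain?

Count: 8 vertices, 10 edges.
Vertex 7 has neighbors [0, 4, 6], degree = 3.
Handshaking lemma: 2 * 10 = 20.
A tree on 8 vertices has 7 edges. This graph has 10 edges (3 extra). Not a tree.
Number of triangles = 2.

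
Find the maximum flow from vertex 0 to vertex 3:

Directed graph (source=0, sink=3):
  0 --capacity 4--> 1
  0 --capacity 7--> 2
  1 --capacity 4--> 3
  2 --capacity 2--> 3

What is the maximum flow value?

Computing max flow:
  Flow on (0->1): 4/4
  Flow on (0->2): 2/7
  Flow on (1->3): 4/4
  Flow on (2->3): 2/2
Maximum flow = 6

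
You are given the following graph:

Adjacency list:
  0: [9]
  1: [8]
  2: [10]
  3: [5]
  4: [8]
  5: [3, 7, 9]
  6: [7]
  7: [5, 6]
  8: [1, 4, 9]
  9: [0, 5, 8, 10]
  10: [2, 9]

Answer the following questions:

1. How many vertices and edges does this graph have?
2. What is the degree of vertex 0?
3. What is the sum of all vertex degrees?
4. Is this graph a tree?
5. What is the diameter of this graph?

Count: 11 vertices, 10 edges.
Vertex 0 has neighbors [9], degree = 1.
Handshaking lemma: 2 * 10 = 20.
A graph is a tree iff it is connected and has exactly n-1 edges. This graph is connected (all 11 vertices in one component) and has 11-1 = 10 edges. It is a tree.
Diameter (longest shortest path) = 5.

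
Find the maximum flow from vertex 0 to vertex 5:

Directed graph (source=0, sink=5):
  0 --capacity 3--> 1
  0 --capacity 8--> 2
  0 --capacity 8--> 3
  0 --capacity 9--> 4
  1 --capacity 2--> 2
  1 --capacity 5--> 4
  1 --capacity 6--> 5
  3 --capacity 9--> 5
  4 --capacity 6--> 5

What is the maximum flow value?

Computing max flow:
  Flow on (0->1): 3/3
  Flow on (0->3): 8/8
  Flow on (0->4): 6/9
  Flow on (1->5): 3/6
  Flow on (3->5): 8/9
  Flow on (4->5): 6/6
Maximum flow = 17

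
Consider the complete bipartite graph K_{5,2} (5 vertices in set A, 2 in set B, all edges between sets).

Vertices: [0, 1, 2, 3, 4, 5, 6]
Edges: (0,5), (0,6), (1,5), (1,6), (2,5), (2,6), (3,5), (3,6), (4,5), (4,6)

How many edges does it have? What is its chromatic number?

K_{5,2} has 5 * 2 = 10 edges.
Bipartite graphs have chromatic number 2 (color each partition differently).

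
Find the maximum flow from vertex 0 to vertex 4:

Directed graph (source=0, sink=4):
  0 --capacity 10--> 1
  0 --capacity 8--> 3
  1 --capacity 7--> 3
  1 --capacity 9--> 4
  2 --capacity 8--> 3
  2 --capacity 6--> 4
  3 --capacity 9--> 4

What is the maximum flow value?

Computing max flow:
  Flow on (0->1): 10/10
  Flow on (0->3): 8/8
  Flow on (1->3): 1/7
  Flow on (1->4): 9/9
  Flow on (3->4): 9/9
Maximum flow = 18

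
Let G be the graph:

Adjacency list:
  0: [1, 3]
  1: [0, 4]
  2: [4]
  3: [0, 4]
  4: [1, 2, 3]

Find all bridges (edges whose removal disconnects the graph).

A bridge is an edge whose removal increases the number of connected components.
Bridges found: (2,4)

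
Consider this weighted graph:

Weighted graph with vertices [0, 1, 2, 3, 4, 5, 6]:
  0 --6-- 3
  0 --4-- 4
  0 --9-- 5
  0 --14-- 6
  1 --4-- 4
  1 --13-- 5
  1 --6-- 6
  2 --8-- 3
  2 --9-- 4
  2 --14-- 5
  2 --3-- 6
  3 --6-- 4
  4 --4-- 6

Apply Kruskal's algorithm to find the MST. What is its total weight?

Applying Kruskal's algorithm (sort edges by weight, add if no cycle):
  Add (2,6) w=3
  Add (0,4) w=4
  Add (1,4) w=4
  Add (4,6) w=4
  Add (0,3) w=6
  Skip (1,6) w=6 (creates cycle)
  Skip (3,4) w=6 (creates cycle)
  Skip (2,3) w=8 (creates cycle)
  Add (0,5) w=9
  Skip (2,4) w=9 (creates cycle)
  Skip (1,5) w=13 (creates cycle)
  Skip (0,6) w=14 (creates cycle)
  Skip (2,5) w=14 (creates cycle)
MST weight = 30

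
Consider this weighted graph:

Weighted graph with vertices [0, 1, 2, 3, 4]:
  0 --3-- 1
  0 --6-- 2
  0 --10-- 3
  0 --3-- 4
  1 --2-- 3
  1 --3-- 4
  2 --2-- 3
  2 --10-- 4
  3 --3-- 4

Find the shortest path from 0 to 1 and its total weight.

Using Dijkstra's algorithm from vertex 0:
Shortest path: 0 -> 1
Total weight: 3 = 3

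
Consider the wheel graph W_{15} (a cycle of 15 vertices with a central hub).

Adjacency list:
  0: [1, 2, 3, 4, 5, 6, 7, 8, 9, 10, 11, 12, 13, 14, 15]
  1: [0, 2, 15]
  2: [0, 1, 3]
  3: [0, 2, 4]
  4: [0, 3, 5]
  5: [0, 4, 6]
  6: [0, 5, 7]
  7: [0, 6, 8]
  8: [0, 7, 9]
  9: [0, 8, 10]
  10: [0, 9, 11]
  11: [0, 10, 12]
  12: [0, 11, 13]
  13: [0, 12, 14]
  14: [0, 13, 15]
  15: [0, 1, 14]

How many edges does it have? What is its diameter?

Wheel graph W_{15}: 15 cycle edges + 15 spoke edges = 30 edges.
The hub is distance 1 from all cycle vertices. Max distance between cycle vertices through hub is 2.
Diameter = 2.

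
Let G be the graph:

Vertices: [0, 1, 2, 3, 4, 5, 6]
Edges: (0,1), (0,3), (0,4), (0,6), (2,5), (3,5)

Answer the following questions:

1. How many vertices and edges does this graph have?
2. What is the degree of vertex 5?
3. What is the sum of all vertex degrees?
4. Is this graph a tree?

Count: 7 vertices, 6 edges.
Vertex 5 has neighbors [2, 3], degree = 2.
Handshaking lemma: 2 * 6 = 12.
A graph is a tree iff it is connected and has exactly n-1 edges. This graph is connected (all 7 vertices in one component) and has 7-1 = 6 edges. It is a tree.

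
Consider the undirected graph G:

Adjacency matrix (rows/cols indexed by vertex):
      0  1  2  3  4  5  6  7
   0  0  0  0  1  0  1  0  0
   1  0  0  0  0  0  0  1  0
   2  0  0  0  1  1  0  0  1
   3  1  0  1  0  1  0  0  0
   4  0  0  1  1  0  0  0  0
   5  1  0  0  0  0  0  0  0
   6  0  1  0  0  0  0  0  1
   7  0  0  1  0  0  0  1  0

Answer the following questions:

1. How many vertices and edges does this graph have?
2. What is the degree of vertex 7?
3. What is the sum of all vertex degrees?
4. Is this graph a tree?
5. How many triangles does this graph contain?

Count: 8 vertices, 8 edges.
Vertex 7 has neighbors [2, 6], degree = 2.
Handshaking lemma: 2 * 8 = 16.
A tree on 8 vertices has 7 edges. This graph has 8 edges (1 extra). Not a tree.
Number of triangles = 1.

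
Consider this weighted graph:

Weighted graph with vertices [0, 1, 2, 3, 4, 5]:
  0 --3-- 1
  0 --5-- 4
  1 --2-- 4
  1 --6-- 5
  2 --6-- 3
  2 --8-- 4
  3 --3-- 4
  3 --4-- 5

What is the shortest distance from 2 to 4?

Using Dijkstra's algorithm from vertex 2:
Shortest path: 2 -> 4
Total weight: 8 = 8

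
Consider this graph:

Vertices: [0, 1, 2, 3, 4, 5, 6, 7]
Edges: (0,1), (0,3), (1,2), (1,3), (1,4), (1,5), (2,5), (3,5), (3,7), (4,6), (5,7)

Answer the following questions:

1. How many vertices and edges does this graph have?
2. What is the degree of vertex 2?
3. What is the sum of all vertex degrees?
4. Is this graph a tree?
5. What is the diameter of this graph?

Count: 8 vertices, 11 edges.
Vertex 2 has neighbors [1, 5], degree = 2.
Handshaking lemma: 2 * 11 = 22.
A tree on 8 vertices has 7 edges. This graph has 11 edges (4 extra). Not a tree.
Diameter (longest shortest path) = 4.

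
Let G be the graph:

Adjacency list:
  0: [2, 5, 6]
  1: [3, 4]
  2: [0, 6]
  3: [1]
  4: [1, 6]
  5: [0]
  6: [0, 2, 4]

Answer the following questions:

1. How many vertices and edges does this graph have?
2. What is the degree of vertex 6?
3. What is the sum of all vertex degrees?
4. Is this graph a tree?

Count: 7 vertices, 7 edges.
Vertex 6 has neighbors [0, 2, 4], degree = 3.
Handshaking lemma: 2 * 7 = 14.
A tree on 7 vertices has 6 edges. This graph has 7 edges (1 extra). Not a tree.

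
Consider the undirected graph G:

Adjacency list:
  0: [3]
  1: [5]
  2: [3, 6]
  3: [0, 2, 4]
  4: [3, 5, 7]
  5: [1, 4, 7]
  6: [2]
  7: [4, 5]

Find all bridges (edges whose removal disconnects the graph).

A bridge is an edge whose removal increases the number of connected components.
Bridges found: (0,3), (1,5), (2,3), (2,6), (3,4)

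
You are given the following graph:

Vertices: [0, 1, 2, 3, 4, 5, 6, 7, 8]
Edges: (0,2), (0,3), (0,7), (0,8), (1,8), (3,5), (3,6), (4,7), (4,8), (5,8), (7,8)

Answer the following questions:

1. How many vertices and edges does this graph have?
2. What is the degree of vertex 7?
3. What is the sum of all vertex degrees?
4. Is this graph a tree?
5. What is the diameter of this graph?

Count: 9 vertices, 11 edges.
Vertex 7 has neighbors [0, 4, 8], degree = 3.
Handshaking lemma: 2 * 11 = 22.
A tree on 9 vertices has 8 edges. This graph has 11 edges (3 extra). Not a tree.
Diameter (longest shortest path) = 4.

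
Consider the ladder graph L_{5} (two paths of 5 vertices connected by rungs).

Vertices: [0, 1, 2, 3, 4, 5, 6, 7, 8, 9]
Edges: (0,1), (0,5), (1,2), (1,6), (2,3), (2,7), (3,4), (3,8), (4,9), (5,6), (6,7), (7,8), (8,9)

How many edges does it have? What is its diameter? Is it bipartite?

Ladder graph L_{5}: 5 rungs + 2 * (5-1) path edges = 5 + 8 = 13 edges.
Diameter = 5.
Ladder graphs are bipartite (alternating coloring along each path).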